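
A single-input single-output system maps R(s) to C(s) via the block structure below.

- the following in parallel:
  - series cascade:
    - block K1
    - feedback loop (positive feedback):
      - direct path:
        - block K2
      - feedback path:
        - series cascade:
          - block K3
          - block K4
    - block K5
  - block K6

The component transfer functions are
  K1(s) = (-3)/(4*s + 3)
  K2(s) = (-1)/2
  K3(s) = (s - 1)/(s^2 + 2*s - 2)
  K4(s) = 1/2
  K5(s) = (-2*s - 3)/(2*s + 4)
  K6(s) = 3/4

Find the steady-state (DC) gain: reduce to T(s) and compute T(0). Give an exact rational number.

[1] series reduction of K3, K4, giving (s - 1)/(2*s^2 + 4*s - 4)
[2] apply the feedback formula to K2, (K3*K4), giving (-2*s^2 - 4*s + 4)/(4*s^2 + 9*s - 9)
[3] multiply K1, [K2/(1-K2*(K3*K4))], K5 (series), giving (-6*s^3 - 21*s^2 - 6*s + 18)/(16*s^4 + 80*s^3 + 87*s^2 - 45*s - 54)
[4] combine (K1*[K2/(1-K2*(K3*K4))]*K5), K6 in parallel, giving (48*s^4 + 216*s^3 + 177*s^2 - 159*s - 90)/(64*s^4 + 320*s^3 + 348*s^2 - 180*s - 216)
Evaluating the step-4 result (the overall T(s)) at s = 0 gives T(0) = -90/(-216) = 5/12.

Final answer: 5/12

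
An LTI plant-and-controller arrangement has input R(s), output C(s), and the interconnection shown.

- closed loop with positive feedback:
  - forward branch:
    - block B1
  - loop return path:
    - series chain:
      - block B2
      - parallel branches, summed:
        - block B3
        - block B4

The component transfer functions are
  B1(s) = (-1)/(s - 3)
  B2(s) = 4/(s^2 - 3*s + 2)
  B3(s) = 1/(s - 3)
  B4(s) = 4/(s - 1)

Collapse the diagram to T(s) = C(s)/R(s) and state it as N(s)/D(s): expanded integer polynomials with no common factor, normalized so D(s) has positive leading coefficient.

The answer is (-s^4 + 7*s^3 - 17*s^2 + 17*s - 6)/(s^5 - 10*s^4 + 38*s^3 - 68*s^2 + 77*s - 70).

Reasoning:
[1] parallel reduction of B3, B4, giving (5*s - 13)/(s^2 - 4*s + 3)
[2] reduce the series chain B2, (B3+B4), giving (20*s - 52)/(s^4 - 7*s^3 + 17*s^2 - 17*s + 6)
[3] apply the feedback formula to B1, (B2*(B3+B4)), which is the overall transfer function T(s) = C(s)/R(s) in lowest terms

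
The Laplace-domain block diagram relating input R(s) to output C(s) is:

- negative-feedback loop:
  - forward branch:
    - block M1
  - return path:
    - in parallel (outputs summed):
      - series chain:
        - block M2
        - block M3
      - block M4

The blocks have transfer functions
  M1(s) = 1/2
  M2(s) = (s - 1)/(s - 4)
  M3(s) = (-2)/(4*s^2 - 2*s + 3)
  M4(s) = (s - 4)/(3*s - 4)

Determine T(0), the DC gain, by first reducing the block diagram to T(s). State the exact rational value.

[1] reduce the series chain M2, M3, giving (2 - 2*s)/(4*s^3 - 18*s^2 + 11*s - 12)
[2] combine (M2*M3), M4 in parallel, giving (4*s^4 - 34*s^3 + 77*s^2 - 42*s + 40)/(12*s^4 - 70*s^3 + 105*s^2 - 80*s + 48)
[3] collapse the loop (M1 forward, ((M2*M3)+M4) return), giving (12*s^4 - 70*s^3 + 105*s^2 - 80*s + 48)/(28*s^4 - 174*s^3 + 287*s^2 - 202*s + 136)
That last expression is T(s); at s = 0 only the constant terms survive, so T(0) = 48/136 = 6/17.

Final answer: 6/17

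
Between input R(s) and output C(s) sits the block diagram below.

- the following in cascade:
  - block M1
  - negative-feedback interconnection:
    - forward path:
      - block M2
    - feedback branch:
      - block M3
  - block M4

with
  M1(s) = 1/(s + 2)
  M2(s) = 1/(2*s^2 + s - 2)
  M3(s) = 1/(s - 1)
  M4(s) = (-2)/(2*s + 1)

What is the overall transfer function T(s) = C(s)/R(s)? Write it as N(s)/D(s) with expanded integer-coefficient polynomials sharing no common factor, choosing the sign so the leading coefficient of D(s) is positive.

The answer is (2 - 2*s)/(4*s^5 + 8*s^4 - 7*s^3 - 11*s^2 + 9*s + 6).

Reasoning:
[1] reduce the feedback loop with forward M2 and return M3 gives (s - 1)/(2*s^3 - s^2 - 3*s + 3)
[2] multiply M1, [M2/(1+M2*M3)], M4 (series), giving the overall T(s)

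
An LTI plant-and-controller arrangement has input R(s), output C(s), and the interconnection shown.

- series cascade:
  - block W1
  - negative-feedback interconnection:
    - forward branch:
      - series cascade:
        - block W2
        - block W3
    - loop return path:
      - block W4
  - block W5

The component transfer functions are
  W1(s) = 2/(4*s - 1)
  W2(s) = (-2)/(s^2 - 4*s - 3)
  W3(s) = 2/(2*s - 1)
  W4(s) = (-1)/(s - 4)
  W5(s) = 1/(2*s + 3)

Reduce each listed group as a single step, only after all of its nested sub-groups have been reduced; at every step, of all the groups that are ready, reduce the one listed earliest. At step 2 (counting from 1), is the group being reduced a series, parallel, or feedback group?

Reducing step by step:

Step 1. combine W2, W3 in series
Step 2. apply the feedback formula to (W2*W3), W4
Step 3. multiply W1, [(W2*W3)/(1+(W2*W3)*W4)], W5 (series)
At step 2 the group reduced is feedback.

Answer: feedback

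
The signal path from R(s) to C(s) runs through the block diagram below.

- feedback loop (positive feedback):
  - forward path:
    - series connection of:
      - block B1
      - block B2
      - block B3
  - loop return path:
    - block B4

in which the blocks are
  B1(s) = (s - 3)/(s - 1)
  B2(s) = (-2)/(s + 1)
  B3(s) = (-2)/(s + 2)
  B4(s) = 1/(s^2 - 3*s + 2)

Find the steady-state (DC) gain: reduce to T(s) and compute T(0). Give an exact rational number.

Step 1. reduce the series chain B1, B2, B3 -> (4*s - 12)/(s^3 + 2*s^2 - s - 2)
Step 2. apply the feedback formula to (B1*B2*B3), B4 -> (4*s^3 - 24*s^2 + 44*s - 24)/(s^5 - s^4 - 5*s^3 + 5*s^2 + 8)
Evaluating the step-2 result (the overall T(s)) at s = 0 gives T(0) = -24/8 = -3.

Answer: -3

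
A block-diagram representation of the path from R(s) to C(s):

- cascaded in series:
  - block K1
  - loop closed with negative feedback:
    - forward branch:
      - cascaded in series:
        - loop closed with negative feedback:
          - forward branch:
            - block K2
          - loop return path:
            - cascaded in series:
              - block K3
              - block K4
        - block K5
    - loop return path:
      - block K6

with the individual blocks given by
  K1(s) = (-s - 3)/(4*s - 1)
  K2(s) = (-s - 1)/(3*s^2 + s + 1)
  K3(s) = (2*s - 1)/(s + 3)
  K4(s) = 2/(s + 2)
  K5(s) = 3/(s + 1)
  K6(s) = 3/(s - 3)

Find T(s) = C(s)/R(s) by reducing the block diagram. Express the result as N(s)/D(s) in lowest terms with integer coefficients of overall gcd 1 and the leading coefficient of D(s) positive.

Step 1. reduce the series chain K3, K4: (4*s - 2)/(s^2 + 5*s + 6)
Step 2. reduce the feedback loop with forward K2 and return (K3*K4): (-s^3 - 6*s^2 - 11*s - 6)/(3*s^4 + 16*s^3 + 20*s^2 + 9*s + 8)
Step 3. series reduction of [K2/(1+K2*(K3*K4))], K5: (-3*s^2 - 15*s - 18)/(3*s^4 + 16*s^3 + 20*s^2 + 9*s + 8)
Step 4. reduce the feedback loop with forward ([K2/(1+K2*(K3*K4))]*K5) and return K6: (-3*s^3 - 6*s^2 + 27*s + 54)/(3*s^5 + 7*s^4 - 28*s^3 - 60*s^2 - 64*s - 78)
Step 5. cascade K1, [([K2/(1+K2*(K3*K4))]*K5)/(1+([K2/(1+K2*(K3*K4))]*K5)*K6)]; the result is T(s) itself (integer coefficients, no common factor, positive leading denominator coefficient)

Therefore the answer is (3*s^4 + 15*s^3 - 9*s^2 - 135*s - 162)/(12*s^6 + 25*s^5 - 119*s^4 - 212*s^3 - 196*s^2 - 248*s + 78).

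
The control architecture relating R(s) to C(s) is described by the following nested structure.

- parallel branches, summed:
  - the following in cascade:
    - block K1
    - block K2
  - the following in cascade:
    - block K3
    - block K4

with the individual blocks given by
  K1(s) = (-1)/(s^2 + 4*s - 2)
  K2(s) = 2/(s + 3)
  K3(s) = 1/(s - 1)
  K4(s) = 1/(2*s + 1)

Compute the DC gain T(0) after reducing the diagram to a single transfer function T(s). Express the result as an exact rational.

(1) multiply K1, K2 (series) -> (-2)/(s^3 + 7*s^2 + 10*s - 6)
(2) multiply K3, K4 (series) -> 1/(2*s^2 - s - 1)
(3) reduce the parallel group (K1*K2), (K3*K4) -> (s^3 + 3*s^2 + 12*s - 4)/(2*s^5 + 13*s^4 + 12*s^3 - 29*s^2 - 4*s + 6)
DC gain: substitute s = 0 into T(s) from step 3: T(0) = -4/6 = -2/3.

Final answer: -2/3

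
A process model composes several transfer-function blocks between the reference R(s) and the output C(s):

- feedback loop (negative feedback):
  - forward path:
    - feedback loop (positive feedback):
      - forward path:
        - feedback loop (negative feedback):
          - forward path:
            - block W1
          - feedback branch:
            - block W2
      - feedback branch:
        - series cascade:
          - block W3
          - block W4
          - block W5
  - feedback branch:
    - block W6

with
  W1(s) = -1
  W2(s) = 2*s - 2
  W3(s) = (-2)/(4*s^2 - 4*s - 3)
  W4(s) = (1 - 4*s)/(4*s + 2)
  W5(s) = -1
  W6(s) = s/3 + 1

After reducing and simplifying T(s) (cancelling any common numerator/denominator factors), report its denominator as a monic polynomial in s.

Answer: s^4 - 19*s^3/14 - 23*s^2/28 + 51*s/56 + 15/56

Working:
1. collapse the loop (W1 forward, W2 return): 1/(2*s - 3)
2. series reduction of W3, W4, W5: (1 - 4*s)/(8*s^3 - 4*s^2 - 10*s - 3)
3. close the feedback loop around [W1/(1+W1*W2)], (W3*W4*W5): (8*s^3 - 4*s^2 - 10*s - 3)/(16*s^4 - 32*s^3 - 8*s^2 + 28*s + 8)
4. collapse the loop ([[W1/(1+W1*W2)]/(1-[W1/(1+W1*W2)]*(W3*W4*W5))] forward, W6 return): (24*s^3 - 12*s^2 - 30*s - 9)/(56*s^4 - 76*s^3 - 46*s^2 + 51*s + 15)
Step 4 gives the fully reduced T(s), with no common factor left to cancel. The denominator's leading coefficient is 56, so divide each of its coefficients by 56 to get the monic form.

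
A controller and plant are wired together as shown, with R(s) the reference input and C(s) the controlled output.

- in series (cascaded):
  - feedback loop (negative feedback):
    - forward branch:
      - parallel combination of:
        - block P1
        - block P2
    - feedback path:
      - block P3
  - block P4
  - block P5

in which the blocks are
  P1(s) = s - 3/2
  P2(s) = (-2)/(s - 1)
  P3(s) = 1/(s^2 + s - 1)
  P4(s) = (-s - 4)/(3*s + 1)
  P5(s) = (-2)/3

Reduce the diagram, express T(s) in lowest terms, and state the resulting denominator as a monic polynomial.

First reduce the diagram to T(s).

(1) sum the parallel branches P1, P2 gives (2*s^2 - 5*s - 1)/(2*s - 2)
(2) close the feedback loop around (P1+P2), P3 gives (2*s^4 - 3*s^3 - 8*s^2 + 4*s + 1)/(2*s^3 + 2*s^2 - 9*s + 1)
(3) combine [(P1+P2)/(1+(P1+P2)*P3)], P4, P5 in series gives (4*s^5 + 10*s^4 - 40*s^3 - 56*s^2 + 34*s + 8)/(18*s^4 + 24*s^3 - 75*s^2 - 18*s + 3)
Step 3 gives the fully reduced T(s), with no common factor left to cancel. The denominator's leading coefficient is 18, so divide each of its coefficients by 18 to get the monic form.

Answer: s^4 + 4*s^3/3 - 25*s^2/6 - s + 1/6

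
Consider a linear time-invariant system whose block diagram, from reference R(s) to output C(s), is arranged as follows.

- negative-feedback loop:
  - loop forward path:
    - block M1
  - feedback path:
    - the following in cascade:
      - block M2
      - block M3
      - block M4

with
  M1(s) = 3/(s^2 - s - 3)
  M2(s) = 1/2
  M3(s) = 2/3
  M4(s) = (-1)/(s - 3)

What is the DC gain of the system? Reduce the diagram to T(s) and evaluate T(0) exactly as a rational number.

1. multiply M2, M3, M4 (series): (-1)/(3*s - 9)
2. reduce the feedback loop with forward M1 and return (M2*M3*M4): (3*s - 9)/(s^3 - 4*s^2 + 8)
That last expression is T(s); at s = 0 only the constant terms survive, so T(0) = -9/8.

Hence the answer: -9/8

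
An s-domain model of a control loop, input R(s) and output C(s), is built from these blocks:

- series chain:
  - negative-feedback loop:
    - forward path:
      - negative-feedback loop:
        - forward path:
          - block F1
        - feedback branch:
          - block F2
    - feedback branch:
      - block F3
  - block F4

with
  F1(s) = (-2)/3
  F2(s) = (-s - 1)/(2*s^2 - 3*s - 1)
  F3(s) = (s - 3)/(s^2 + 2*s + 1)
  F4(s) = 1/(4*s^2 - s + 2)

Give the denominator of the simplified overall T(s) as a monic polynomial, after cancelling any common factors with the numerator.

Answer: s^6 - s^5/12 + 47*s^4/24 - 107*s^3/24 + 5*s^2/8 - 43*s/24 - 7/12

Working:
Step 1. apply the feedback formula to F1, F2 gives (-4*s^2 + 6*s + 2)/(6*s^2 - 7*s - 1)
Step 2. apply the feedback formula to [F1/(1+F1*F2)], F3 gives (-4*s^4 - 2*s^3 + 10*s^2 + 10*s + 2)/(6*s^4 + s^3 + 9*s^2 - 25*s - 7)
Step 3. combine [[F1/(1+F1*F2)]/(1+[F1/(1+F1*F2)]*F3)], F4 in series gives (-4*s^4 - 2*s^3 + 10*s^2 + 10*s + 2)/(24*s^6 - 2*s^5 + 47*s^4 - 107*s^3 + 15*s^2 - 43*s - 14)
No further cancellation is possible in the step-3 result, so that is T(s). Its denominator becomes monic after dividing by the leading coefficient 24.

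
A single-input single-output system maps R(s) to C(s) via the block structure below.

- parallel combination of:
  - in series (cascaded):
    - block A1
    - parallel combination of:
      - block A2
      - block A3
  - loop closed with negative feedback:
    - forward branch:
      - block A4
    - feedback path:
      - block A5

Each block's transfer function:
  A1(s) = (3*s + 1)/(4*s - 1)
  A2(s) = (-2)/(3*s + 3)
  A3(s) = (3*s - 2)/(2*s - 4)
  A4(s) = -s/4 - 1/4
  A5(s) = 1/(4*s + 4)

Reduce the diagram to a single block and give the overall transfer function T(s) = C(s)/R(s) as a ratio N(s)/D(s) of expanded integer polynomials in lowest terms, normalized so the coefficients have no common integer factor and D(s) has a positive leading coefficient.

(1) sum the parallel branches A2, A3; result (9*s^2 - s + 2)/(6*s^2 - 6*s - 12)
(2) series reduction of A1, (A2+A3); result (27*s^3 + 6*s^2 + 5*s + 2)/(24*s^3 - 30*s^2 - 42*s + 12)
(3) collapse the loop (A4 forward, A5 return); result -4*s/15 - 4/15
(4) reduce the parallel group (A1*(A2+A3)), [A4/(1+A4*A5)], giving the overall T(s)

Final answer: (-32*s^4 + 143*s^3 + 126*s^2 + 65*s - 6)/(120*s^3 - 150*s^2 - 210*s + 60)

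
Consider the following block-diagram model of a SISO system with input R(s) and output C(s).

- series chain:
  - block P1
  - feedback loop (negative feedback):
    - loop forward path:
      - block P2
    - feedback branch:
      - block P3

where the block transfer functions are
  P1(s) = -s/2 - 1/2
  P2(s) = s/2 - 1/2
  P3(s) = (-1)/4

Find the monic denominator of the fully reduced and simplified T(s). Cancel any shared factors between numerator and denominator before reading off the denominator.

The answer is s - 9.

Reasoning:
Step 1. feedback reduction of P2, P3 -> (4 - 4*s)/(s - 9)
Step 2. multiply P1, [P2/(1+P2*P3)] (series) -> (2*s^2 - 2)/(s - 9)
T(s) is the step-2 result (common factors already cancelled). Leading coefficient of the denominator: 1, so no rescaling is needed.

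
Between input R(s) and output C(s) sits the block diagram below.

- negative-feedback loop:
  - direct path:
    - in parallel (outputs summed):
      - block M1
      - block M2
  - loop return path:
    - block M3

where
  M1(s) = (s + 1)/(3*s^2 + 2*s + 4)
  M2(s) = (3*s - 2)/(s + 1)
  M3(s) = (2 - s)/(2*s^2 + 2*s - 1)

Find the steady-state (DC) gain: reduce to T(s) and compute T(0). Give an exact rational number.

(1) sum the parallel branches M1, M2 = (9*s^3 + s^2 + 10*s - 7)/(3*s^3 + 5*s^2 + 6*s + 4)
(2) collapse the loop ((M1+M2) forward, M3 return) = (18*s^5 + 20*s^4 + 13*s^3 + 5*s^2 - 24*s + 7)/(6*s^5 + 7*s^4 + 36*s^3 + 7*s^2 + 29*s - 18)
Evaluating the step-2 result (the overall T(s)) at s = 0 gives T(0) = 7/(-18) = -7/18.

Final answer: -7/18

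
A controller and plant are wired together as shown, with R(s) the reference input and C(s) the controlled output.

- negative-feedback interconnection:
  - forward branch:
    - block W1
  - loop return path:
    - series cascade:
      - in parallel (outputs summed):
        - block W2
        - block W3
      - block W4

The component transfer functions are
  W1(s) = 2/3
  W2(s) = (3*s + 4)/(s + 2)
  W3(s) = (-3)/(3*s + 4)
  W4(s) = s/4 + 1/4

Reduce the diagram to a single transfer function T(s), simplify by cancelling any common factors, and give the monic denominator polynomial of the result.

Reducing step by step:

Step 1: reduce the parallel group W2, W3, giving (9*s^2 + 21*s + 10)/(3*s^2 + 10*s + 8)
Step 2: reduce the series chain (W2+W3), W4, giving (9*s^3 + 30*s^2 + 31*s + 10)/(12*s^2 + 40*s + 32)
Step 3: feedback reduction of W1, ((W2+W3)*W4), giving (12*s^2 + 40*s + 32)/(9*s^3 + 48*s^2 + 91*s + 58)
Step 3 gives the fully reduced T(s), with no common factor left to cancel. The denominator's leading coefficient is 9, so divide each of its coefficients by 9 to get the monic form.

Answer: s^3 + 16*s^2/3 + 91*s/9 + 58/9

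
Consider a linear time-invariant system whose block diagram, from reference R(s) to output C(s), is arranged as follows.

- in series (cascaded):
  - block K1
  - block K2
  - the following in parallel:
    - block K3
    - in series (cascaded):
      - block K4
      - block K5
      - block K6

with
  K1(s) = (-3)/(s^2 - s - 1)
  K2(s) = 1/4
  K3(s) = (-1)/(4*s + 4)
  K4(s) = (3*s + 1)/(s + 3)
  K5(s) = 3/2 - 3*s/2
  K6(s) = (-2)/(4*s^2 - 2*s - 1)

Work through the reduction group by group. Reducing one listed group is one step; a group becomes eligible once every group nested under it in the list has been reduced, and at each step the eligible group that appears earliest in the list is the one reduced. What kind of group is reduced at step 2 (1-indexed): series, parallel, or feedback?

Reducing step by step:

Step 1 - cascade K4, K5, K6
Step 2 - sum the parallel branches K3, (K4*K5*K6)
Step 3 - cascade K1, K2, (K3+(K4*K5*K6))
So the answer for step 2 is parallel.

Answer: parallel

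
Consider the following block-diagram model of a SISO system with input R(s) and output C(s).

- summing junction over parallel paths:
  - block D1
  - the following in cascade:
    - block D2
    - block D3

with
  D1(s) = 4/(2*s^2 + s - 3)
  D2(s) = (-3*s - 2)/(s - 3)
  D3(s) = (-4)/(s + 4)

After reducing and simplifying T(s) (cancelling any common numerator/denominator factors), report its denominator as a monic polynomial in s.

First reduce the diagram to T(s).

[1] series reduction of D2, D3 gives (12*s + 8)/(s^2 + s - 12)
[2] parallel reduction of D1, (D2*D3) gives (24*s^3 + 32*s^2 - 24*s - 72)/(2*s^4 + 3*s^3 - 26*s^2 - 15*s + 36)
The result of step 2 is T(s) in lowest terms. Its denominator has leading coefficient 2; dividing the denominator through by 2 makes it monic.

Answer: s^4 + 3*s^3/2 - 13*s^2 - 15*s/2 + 18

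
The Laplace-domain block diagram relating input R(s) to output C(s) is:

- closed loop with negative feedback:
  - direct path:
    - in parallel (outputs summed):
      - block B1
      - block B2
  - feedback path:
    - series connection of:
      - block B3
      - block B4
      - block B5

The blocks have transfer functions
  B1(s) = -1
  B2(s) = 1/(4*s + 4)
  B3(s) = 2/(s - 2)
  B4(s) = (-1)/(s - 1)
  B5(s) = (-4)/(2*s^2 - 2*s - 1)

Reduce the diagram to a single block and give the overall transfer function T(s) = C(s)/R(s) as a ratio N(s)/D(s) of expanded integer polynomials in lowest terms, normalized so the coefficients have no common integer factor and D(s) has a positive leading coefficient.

Reducing step by step:

1. reduce the parallel group B1, B2, giving (-4*s - 3)/(4*s + 4)
2. cascade B3, B4, B5, giving 8/(2*s^4 - 8*s^3 + 9*s^2 - s - 2)
3. collapse the loop ((B1+B2) forward, (B3*B4*B5) return), giving the overall T(s)

Answer: (-8*s^5 + 26*s^4 - 12*s^3 - 23*s^2 + 11*s + 6)/(8*s^5 - 24*s^4 + 4*s^3 + 32*s^2 - 44*s - 32)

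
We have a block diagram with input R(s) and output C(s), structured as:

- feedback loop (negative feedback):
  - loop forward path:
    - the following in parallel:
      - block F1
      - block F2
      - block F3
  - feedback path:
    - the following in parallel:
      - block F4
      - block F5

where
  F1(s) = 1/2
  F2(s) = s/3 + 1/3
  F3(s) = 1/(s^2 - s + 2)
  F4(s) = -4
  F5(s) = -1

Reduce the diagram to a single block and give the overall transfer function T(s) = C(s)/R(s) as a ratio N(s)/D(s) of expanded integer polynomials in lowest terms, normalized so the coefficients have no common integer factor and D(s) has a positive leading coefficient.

Step 1. sum the parallel branches F1, F2, F3 gives (2*s^3 + 3*s^2 - s + 16)/(6*s^2 - 6*s + 12)
Step 2. add F4, F5 (parallel) gives -5
Step 3. collapse the loop ((F1+F2+F3) forward, (F4+F5) return), which is the overall transfer function T(s) = C(s)/R(s) in lowest terms

Answer: (-2*s^3 - 3*s^2 + s - 16)/(10*s^3 + 9*s^2 + s + 68)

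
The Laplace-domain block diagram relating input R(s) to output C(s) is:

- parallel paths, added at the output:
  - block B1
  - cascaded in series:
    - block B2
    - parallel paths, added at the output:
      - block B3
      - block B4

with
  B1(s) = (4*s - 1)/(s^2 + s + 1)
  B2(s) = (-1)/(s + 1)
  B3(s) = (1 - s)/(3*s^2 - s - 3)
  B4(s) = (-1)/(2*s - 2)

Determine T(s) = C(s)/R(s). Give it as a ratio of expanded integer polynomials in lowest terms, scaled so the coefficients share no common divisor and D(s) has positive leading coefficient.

Step 1: add B3, B4 (parallel); result (-5*s^2 + 5*s + 1)/(6*s^3 - 8*s^2 - 4*s + 6)
Step 2: cascade B2, (B3+B4); result (5*s^2 - 5*s - 1)/(6*s^4 - 2*s^3 - 12*s^2 + 2*s + 6)
Step 3: add B1, (B2*(B3+B4)) (parallel) - this is the overall T(s), already in the required normalized form

Answer: (24*s^5 - 9*s^4 - 46*s^3 + 19*s^2 + 16*s - 7)/(6*s^6 + 4*s^5 - 8*s^4 - 12*s^3 - 4*s^2 + 8*s + 6)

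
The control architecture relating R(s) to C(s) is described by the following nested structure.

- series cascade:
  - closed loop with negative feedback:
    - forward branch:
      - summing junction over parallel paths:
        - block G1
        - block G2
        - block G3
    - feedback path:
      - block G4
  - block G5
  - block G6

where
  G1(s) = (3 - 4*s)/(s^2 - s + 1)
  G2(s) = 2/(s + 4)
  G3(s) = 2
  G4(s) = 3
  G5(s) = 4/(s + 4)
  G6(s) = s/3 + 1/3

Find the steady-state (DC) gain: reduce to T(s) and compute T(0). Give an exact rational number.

Step 1 - sum the parallel branches G1, G2, G3 = (2*s^3 + 4*s^2 - 21*s + 22)/(s^3 + 3*s^2 - 3*s + 4)
Step 2 - feedback reduction of (G1+G2+G3), G4 = (2*s^3 + 4*s^2 - 21*s + 22)/(7*s^3 + 15*s^2 - 66*s + 70)
Step 3 - combine [(G1+G2+G3)/(1+(G1+G2+G3)*G4)], G5, G6 in series = (8*s^4 + 24*s^3 - 68*s^2 + 4*s + 88)/(21*s^4 + 129*s^3 - 18*s^2 - 582*s + 840)
Evaluating the step-3 result (the overall T(s)) at s = 0 gives T(0) = 88/840 = 11/105.

Therefore the answer is 11/105.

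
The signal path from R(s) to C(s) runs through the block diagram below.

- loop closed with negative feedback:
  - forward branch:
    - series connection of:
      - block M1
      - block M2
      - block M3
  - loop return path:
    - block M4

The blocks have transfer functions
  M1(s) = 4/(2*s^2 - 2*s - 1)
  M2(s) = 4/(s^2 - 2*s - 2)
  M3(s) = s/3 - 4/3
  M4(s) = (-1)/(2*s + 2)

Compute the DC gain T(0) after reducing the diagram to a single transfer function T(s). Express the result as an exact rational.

Reducing step by step:

[1] series reduction of M1, M2, M3 -> (16*s - 64)/(6*s^4 - 18*s^3 - 3*s^2 + 18*s + 6)
[2] close the feedback loop around (M1*M2*M3), M4 -> (16*s^2 - 48*s - 64)/(6*s^5 - 12*s^4 - 21*s^3 + 15*s^2 + 16*s + 38)
DC gain: substitute s = 0 into T(s) from step 2: T(0) = -64/38 = -32/19.

Answer: -32/19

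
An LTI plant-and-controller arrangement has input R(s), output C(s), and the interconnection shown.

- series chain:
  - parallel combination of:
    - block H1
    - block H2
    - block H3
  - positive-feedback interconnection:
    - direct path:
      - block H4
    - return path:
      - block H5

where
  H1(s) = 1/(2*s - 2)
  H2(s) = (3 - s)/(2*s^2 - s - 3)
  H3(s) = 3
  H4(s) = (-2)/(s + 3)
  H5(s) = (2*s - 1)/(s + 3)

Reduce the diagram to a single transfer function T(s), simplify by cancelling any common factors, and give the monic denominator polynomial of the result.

Step 1. add H1, H2, H3 (parallel), giving (12*s^3 - 18*s^2 - 5*s + 9)/(4*s^3 - 6*s^2 - 4*s + 6)
Step 2. reduce the feedback loop with forward H4 and return H5, giving (-2*s - 6)/(s^2 + 10*s + 7)
Step 3. reduce the series chain (H1+H2+H3), [H4/(1-H4*H5)], giving (-12*s^4 - 18*s^3 + 59*s^2 + 6*s - 27)/(2*s^5 + 17*s^4 - 18*s^3 - 38*s^2 + 16*s + 21)
The result of step 3 is T(s) in lowest terms. Its denominator has leading coefficient 2; dividing the denominator through by 2 makes it monic.

Final answer: s^5 + 17*s^4/2 - 9*s^3 - 19*s^2 + 8*s + 21/2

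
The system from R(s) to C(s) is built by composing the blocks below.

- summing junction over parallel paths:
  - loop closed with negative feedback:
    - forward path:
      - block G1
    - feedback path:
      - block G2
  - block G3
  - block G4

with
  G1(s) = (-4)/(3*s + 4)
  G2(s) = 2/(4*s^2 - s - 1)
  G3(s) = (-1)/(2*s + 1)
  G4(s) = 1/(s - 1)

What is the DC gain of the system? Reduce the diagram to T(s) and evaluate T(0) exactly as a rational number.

The answer is -7/3.

Reasoning:
Step 1: close the feedback loop around G1, G2 gives (-16*s^2 + 4*s + 4)/(12*s^3 + 13*s^2 - 7*s - 12)
Step 2: sum the parallel branches [G1/(1+G1*G2)], G3, G4 gives (-20*s^4 + 61*s^3 + 39*s^2 - 34*s - 28)/(24*s^5 + 14*s^4 - 39*s^3 - 30*s^2 + 19*s + 12)
That last expression is T(s); at s = 0 only the constant terms survive, so T(0) = -28/12 = -7/3.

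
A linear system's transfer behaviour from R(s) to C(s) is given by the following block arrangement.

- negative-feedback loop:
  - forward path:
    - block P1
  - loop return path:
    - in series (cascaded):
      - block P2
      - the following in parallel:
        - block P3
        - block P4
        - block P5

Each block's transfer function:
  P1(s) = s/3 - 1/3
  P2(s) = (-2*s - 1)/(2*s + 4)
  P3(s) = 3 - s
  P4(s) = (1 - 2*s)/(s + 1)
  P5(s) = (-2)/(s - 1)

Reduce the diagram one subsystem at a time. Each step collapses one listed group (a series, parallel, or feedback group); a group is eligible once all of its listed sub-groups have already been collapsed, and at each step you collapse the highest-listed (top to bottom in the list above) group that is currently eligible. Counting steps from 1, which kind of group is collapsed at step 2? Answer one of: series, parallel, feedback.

Answer: series

Working:
Step 1 - combine P3, P4, P5 in parallel
Step 2 - cascade P2, (P3+P4+P5)
Step 3 - reduce the feedback loop with forward P1 and return (P2*(P3+P4+P5))
The group at step 2 is a series group.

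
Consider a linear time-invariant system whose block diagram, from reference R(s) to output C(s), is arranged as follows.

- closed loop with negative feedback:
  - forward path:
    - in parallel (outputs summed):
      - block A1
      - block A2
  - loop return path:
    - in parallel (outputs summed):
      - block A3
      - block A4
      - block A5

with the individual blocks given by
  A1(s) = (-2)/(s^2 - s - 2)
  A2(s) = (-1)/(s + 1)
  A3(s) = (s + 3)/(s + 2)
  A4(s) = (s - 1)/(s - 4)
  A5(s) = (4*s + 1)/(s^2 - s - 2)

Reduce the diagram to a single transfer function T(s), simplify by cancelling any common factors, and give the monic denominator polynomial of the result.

Step 1: parallel reduction of A1, A2 gives (-s)/(s^2 - s - 2)
Step 2: add A3, A4, A5 (parallel) gives (2*s^4 + 2*s^3 - 25*s^2 - 20*s + 20)/(s^4 - 3*s^3 - 8*s^2 + 12*s + 16)
Step 3: close the feedback loop around (A1+A2), (A3+A4+A5) gives (-s^5 + 3*s^4 + 8*s^3 - 12*s^2 - 16*s)/(s^6 - 6*s^5 - 9*s^4 + 51*s^3 + 40*s^2 - 60*s - 32)
T(s) is the step-3 result (common factors already cancelled). Leading coefficient of the denominator: 1, so no rescaling is needed.

Hence the answer: s^6 - 6*s^5 - 9*s^4 + 51*s^3 + 40*s^2 - 60*s - 32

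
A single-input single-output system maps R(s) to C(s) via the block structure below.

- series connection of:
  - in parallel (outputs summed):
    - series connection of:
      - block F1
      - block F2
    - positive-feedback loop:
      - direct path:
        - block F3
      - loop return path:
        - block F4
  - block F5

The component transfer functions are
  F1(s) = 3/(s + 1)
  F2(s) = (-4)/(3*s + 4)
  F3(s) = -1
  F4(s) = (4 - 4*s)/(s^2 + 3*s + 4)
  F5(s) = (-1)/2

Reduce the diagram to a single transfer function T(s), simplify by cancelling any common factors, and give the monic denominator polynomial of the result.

Step 1: combine F1, F2 in series = (-12)/(3*s^2 + 7*s + 4)
Step 2: close the feedback loop around F3, F4 = (-s^2 - 3*s - 4)/(s^2 - s + 8)
Step 3: combine (F1*F2), [F3/(1-F3*F4)] in parallel = (-3*s^4 - 16*s^3 - 49*s^2 - 28*s - 112)/(3*s^4 + 4*s^3 + 21*s^2 + 52*s + 32)
Step 4: combine ((F1*F2)+[F3/(1-F3*F4)]), F5 in series = (3*s^4 + 16*s^3 + 49*s^2 + 28*s + 112)/(6*s^4 + 8*s^3 + 42*s^2 + 104*s + 64)
That last expression is T(s), already simplified. Scaling its denominator by 1/6 (the reciprocal of the leading coefficient) yields the monic denominator.

Answer: s^4 + 4*s^3/3 + 7*s^2 + 52*s/3 + 32/3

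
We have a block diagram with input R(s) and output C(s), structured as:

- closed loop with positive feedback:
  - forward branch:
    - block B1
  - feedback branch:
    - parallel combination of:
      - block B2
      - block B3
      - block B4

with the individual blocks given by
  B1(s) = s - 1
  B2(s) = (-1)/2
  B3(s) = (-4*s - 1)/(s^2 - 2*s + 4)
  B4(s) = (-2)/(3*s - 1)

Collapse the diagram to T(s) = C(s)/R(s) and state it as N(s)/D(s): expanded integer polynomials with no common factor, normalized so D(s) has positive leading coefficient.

[1] combine B2, B3, B4 in parallel, giving (-3*s^3 - 21*s^2 - 4*s - 10)/(6*s^3 - 14*s^2 + 28*s - 8)
[2] collapse the loop (B1 forward, (B2+B3+B4) return) - this is the overall T(s), already in the required normalized form

Hence the answer: (6*s^4 - 20*s^3 + 42*s^2 - 36*s + 8)/(3*s^4 + 24*s^3 - 31*s^2 + 34*s - 18)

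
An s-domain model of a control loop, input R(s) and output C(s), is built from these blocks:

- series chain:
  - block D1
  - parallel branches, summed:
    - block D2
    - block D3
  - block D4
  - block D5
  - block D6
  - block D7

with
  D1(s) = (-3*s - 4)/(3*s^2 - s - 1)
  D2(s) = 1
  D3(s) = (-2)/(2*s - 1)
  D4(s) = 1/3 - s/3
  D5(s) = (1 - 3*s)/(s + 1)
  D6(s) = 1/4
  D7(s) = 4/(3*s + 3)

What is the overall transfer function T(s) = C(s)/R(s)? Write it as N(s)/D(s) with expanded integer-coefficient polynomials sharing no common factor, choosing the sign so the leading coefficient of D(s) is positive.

Answer: (-18*s^4 + 27*s^3 + 26*s^2 - 47*s + 12)/(54*s^5 + 63*s^4 - 45*s^3 - 54*s^2 + 9*s + 9)

Working:
Step 1: combine D2, D3 in parallel: (2*s - 3)/(2*s - 1)
Step 2: combine D1, (D2+D3), D4, D5, D6, D7 in series: this yields T(s), and no further normalization is needed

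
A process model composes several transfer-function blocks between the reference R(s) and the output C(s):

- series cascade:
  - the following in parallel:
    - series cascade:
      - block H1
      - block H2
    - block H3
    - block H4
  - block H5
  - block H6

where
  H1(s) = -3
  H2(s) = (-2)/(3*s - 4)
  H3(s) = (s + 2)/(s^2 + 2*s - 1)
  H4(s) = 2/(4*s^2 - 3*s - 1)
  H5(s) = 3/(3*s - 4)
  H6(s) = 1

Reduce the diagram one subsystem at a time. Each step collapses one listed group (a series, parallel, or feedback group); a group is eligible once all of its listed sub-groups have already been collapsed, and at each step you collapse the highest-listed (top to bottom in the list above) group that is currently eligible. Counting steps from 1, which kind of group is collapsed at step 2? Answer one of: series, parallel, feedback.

Reducing step by step:

Step 1. combine H1, H2 in series
Step 2. sum the parallel branches (H1*H2), H3, H4
Step 3. reduce the series chain ((H1*H2)+H3+H4), H5, H6
So the answer for step 2 is parallel.

Answer: parallel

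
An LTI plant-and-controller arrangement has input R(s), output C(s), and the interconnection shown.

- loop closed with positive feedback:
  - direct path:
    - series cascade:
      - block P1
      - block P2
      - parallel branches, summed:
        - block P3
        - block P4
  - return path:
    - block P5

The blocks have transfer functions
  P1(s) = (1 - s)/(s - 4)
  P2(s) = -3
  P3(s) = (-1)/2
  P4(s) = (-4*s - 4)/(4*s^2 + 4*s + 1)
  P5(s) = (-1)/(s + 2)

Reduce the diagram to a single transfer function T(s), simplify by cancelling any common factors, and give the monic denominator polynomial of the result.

Answer: s^4 - 5*s^3/2 - 51*s^2/4 - 59*s/8 + 11/8

Working:
Step 1 - reduce the parallel group P3, P4 -> (-4*s^2 - 12*s - 9)/(8*s^2 + 8*s + 2)
Step 2 - cascade P1, P2, (P3+P4) -> (-12*s^3 - 24*s^2 + 9*s + 27)/(8*s^3 - 24*s^2 - 30*s - 8)
Step 3 - feedback reduction of (P1*P2*(P3+P4)), P5 -> (-12*s^4 - 48*s^3 - 39*s^2 + 45*s + 54)/(8*s^4 - 20*s^3 - 102*s^2 - 59*s + 11)
That last expression is T(s), already simplified. Scaling its denominator by 1/8 (the reciprocal of the leading coefficient) yields the monic denominator.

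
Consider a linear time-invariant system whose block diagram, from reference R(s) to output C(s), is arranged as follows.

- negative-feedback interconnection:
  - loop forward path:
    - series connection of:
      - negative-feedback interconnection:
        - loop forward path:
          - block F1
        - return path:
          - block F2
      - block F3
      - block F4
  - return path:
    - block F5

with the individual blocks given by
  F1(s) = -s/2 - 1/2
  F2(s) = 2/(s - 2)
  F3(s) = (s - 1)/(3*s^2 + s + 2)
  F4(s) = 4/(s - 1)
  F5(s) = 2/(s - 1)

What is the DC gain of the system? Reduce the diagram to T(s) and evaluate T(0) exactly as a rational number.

Step 1 - collapse the loop (F1 forward, F2 return) = s^2/6 - s/6 - 1/3
Step 2 - combine [F1/(1+F1*F2)], F3, F4 in series = (2*s^2 - 2*s - 4)/(9*s^2 + 3*s + 6)
Step 3 - feedback reduction of ([F1/(1+F1*F2)]*F3*F4), F5 = (2*s^3 - 4*s^2 - 2*s + 4)/(9*s^3 - 2*s^2 - s - 14)
Step 3 gives the overall T(s). Then T(0) = 4/(-14) = -2/7.

Answer: -2/7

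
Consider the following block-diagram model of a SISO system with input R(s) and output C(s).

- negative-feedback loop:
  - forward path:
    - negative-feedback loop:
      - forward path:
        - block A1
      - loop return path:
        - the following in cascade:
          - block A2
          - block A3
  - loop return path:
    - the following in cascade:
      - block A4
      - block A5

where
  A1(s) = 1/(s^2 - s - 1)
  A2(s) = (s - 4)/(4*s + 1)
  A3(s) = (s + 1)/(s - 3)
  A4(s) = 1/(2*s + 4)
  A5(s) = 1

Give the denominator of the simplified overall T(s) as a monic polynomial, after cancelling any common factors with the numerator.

First reduce the diagram to T(s).

Step 1: multiply A2, A3 (series), giving (s^2 - 3*s - 4)/(4*s^2 - 11*s - 3)
Step 2: feedback reduction of A1, (A2*A3), giving (4*s^2 - 11*s - 3)/(4*s^4 - 15*s^3 + 5*s^2 + 11*s - 1)
Step 3: cascade A4, A5, giving 1/(2*s + 4)
Step 4: apply the feedback formula to [A1/(1+A1*(A2*A3))], (A4*A5), giving (8*s^3 - 6*s^2 - 50*s - 12)/(8*s^5 - 14*s^4 - 50*s^3 + 46*s^2 + 31*s - 7)
T(s) is the step-4 result (common factors already cancelled). Leading coefficient of the denominator: 8. Divide through by 8 for the monic polynomial.

Answer: s^5 - 7*s^4/4 - 25*s^3/4 + 23*s^2/4 + 31*s/8 - 7/8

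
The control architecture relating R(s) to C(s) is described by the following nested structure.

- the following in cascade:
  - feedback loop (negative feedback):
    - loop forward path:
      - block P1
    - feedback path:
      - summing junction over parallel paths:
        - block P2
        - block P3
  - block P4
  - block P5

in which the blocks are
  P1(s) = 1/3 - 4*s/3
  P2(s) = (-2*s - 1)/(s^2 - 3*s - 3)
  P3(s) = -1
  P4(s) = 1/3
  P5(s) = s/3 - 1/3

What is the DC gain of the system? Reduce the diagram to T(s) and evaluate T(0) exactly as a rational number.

Step 1 - combine P2, P3 in parallel -> (-s^2 + s + 2)/(s^2 - 3*s - 3)
Step 2 - close the feedback loop around P1, (P2+P3) -> (-4*s^3 + 13*s^2 + 9*s - 3)/(4*s^3 - 2*s^2 - 16*s - 7)
Step 3 - cascade [P1/(1+P1*(P2+P3))], P4, P5 -> (-4*s^4 + 17*s^3 - 4*s^2 - 12*s + 3)/(36*s^3 - 18*s^2 - 144*s - 63)
DC gain: substitute s = 0 into T(s) from step 3: T(0) = 3/(-63) = -1/21.

Final answer: -1/21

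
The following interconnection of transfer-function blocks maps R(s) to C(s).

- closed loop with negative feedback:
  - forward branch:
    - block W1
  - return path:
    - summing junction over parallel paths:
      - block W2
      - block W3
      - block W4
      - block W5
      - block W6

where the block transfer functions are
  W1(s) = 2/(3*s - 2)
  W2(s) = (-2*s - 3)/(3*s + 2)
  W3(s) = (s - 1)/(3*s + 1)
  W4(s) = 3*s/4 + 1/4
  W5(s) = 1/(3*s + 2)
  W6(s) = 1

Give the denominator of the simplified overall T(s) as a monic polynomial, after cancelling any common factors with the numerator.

(1) combine W2, W3, W4, W5, W6 in parallel, giving (27*s^3 + 60*s^2 + 15*s - 6)/(36*s^2 + 36*s + 8)
(2) close the feedback loop around W1, (W2+W3+W4+W5+W6), giving (36*s^2 + 36*s + 8)/(81*s^3 + 78*s^2 - 9*s - 14)
T(s) is the step-2 result (common factors already cancelled). Leading coefficient of the denominator: 81. Divide through by 81 for the monic polynomial.

Final answer: s^3 + 26*s^2/27 - s/9 - 14/81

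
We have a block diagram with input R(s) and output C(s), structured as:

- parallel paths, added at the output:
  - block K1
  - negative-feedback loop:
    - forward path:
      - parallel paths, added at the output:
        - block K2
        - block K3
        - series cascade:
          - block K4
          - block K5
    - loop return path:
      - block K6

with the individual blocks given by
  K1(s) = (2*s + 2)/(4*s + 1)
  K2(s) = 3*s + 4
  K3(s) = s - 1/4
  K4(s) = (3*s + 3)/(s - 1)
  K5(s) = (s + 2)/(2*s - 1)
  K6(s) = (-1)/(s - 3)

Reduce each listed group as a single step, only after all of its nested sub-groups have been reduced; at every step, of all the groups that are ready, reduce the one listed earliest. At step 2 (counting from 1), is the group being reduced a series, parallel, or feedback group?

The answer is parallel.

Reasoning:
(1) reduce the series chain K4, K5
(2) reduce the parallel group K2, K3, (K4*K5)
(3) collapse the loop ((K2+K3+(K4*K5)) forward, K6 return)
(4) add K1, [(K2+K3+(K4*K5))/(1+(K2+K3+(K4*K5))*K6)] (parallel)
Step 2: parallel.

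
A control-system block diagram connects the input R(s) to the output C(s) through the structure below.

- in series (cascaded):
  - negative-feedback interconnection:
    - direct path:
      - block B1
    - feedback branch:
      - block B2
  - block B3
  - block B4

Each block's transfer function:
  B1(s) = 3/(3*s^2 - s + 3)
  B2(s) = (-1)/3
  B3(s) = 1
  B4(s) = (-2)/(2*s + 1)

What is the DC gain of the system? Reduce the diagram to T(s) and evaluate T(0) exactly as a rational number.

Step 1: collapse the loop (B1 forward, B2 return) = 3/(3*s^2 - s + 2)
Step 2: multiply [B1/(1+B1*B2)], B3, B4 (series) = (-6)/(6*s^3 + s^2 + 3*s + 2)
The step-2 result is T(s). Setting s = 0: T(0) = -6/2 = -3.

Answer: -3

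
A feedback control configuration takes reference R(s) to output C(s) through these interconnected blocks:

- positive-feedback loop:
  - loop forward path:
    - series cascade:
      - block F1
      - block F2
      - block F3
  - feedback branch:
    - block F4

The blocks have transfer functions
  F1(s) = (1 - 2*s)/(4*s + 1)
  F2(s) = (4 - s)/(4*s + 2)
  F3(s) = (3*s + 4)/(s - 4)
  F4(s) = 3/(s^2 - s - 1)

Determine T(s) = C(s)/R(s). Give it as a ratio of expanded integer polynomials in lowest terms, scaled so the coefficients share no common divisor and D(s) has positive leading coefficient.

Step 1: multiply F1, F2, F3 (series), giving (6*s^2 + 5*s - 4)/(16*s^2 + 12*s + 2)
Step 2: reduce the feedback loop with forward (F1*F2*F3) and return F4, which is the overall transfer function T(s) = C(s)/R(s) in lowest terms

Final answer: (6*s^4 - s^3 - 15*s^2 - s + 4)/(16*s^4 - 4*s^3 - 44*s^2 - 29*s + 10)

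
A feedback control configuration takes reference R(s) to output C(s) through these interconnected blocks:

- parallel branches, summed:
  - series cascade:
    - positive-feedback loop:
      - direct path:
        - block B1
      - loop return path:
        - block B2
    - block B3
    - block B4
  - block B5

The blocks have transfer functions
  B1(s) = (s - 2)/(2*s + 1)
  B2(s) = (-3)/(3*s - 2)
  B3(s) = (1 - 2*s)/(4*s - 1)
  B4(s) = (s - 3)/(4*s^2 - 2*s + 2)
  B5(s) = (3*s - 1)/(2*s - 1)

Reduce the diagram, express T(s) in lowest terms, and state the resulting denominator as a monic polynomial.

Reducing step by step:

Step 1: collapse the loop (B1 forward, B2 return), giving (3*s^2 - 8*s + 4)/(6*s^2 + 2*s - 8)
Step 2: series reduction of [B1/(1-B1*B2)], B3, B4, giving (-6*s^4 + 37*s^3 - 73*s^2 + 52*s - 12)/(96*s^5 - 40*s^4 - 92*s^3 + 104*s^2 - 84*s + 16)
Step 3: combine ([B1/(1-B1*B2)]*B3*B4), B5 in parallel, giving (288*s^6 - 228*s^5 - 156*s^4 + 221*s^3 - 179*s^2 + 56*s - 4)/(192*s^6 - 176*s^5 - 144*s^4 + 300*s^3 - 272*s^2 + 116*s - 16)
No further cancellation is possible in the step-3 result, so that is T(s). Its denominator becomes monic after dividing by the leading coefficient 192.

Answer: s^6 - 11*s^5/12 - 3*s^4/4 + 25*s^3/16 - 17*s^2/12 + 29*s/48 - 1/12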